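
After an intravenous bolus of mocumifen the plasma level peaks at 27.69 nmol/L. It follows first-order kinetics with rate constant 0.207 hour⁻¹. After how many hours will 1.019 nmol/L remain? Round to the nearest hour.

t½ = ln 2 / k = 0.69315 / 0.207 ≈ 3.3485 hours.
Fraction remaining = 1.019/27.69 ≈ 0.0368.
n = log₂(27.69/1.019) = ln(27.174)/ln 2 ≈ 4.7641 half-lives.
t = n × t½ = 4.7641 × 3.3485 ≈ 15.953 hours.

16 hours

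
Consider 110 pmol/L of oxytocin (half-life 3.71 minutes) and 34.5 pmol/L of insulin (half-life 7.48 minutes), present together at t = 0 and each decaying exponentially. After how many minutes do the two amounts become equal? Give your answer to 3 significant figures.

12.3 minutes

Set 110·(1/2)^(t/3.71) = 34.5·(1/2)^(t/7.48).
Taking log₂: log₂(110/34.5) = t·(1/3.71 − 1/7.48).
log₂(3.1884) = 1.6728; 1/3.71 − 1/7.48 = 0.13585.
t = 1.6728 / 0.13585 ≈ 12.314 minutes.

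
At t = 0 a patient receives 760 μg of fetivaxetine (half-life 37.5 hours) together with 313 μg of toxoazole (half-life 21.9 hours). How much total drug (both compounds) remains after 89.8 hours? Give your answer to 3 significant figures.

fetivaxetine: 760 × (1/2)^(89.8/37.5) = 760 × (1/2)^2.3947 ≈ 144.53 μg.
toxoazole: 313 × (1/2)^(89.8/21.9) = 313 × (1/2)^4.1005 ≈ 18.247 μg.
Total = 144.53 + 18.247 ≈ 162.77 μg.

163 μg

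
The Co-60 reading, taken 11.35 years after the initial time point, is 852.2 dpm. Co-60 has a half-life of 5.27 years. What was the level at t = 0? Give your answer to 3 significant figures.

Number of half-lives elapsed: n = 11.35/5.27 ≈ 2.1537.
A₀ = A × 2^n = 852.2 × 2^2.1537 = 852.2 × 4.4497 ≈ 3792 dpm.

3790 dpm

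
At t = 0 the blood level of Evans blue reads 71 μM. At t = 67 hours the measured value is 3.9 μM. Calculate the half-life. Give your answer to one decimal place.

16.0 hours

A/A₀ = 3.9/71 ≈ 0.05493.
n = log₂(18.205) ≈ 4.1863 half-lives elapsed in 67 hours.
t½ = 67/4.1863 ≈ 16.005 hours.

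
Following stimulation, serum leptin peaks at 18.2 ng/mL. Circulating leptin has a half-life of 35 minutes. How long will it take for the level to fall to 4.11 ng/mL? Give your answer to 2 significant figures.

Fraction remaining = 4.11/18.2 ≈ 0.22582.
n = log₂(18.2/4.11) = ln(4.4282)/ln 2 ≈ 2.1467 half-lives.
t = n × t½ = 2.1467 × 35 ≈ 75.135 minutes.

75 minutes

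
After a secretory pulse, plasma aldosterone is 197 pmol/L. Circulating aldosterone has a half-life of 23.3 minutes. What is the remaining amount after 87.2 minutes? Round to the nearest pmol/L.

15 pmol/L

Number of half-lives: n = 87.2/23.3 ≈ 3.7425.
Remaining = 197 × (1/2)^3.7425 = 197 × 0.074713 ≈ 14.719 pmol/L.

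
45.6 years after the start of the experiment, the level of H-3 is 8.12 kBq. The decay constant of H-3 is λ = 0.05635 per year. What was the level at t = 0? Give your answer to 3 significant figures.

106 kBq

t½ = ln 2 / λ = 0.69315 / 0.05635 ≈ 12.301 years.
Number of half-lives elapsed: n = 45.6/12.301 ≈ 3.7071.
A₀ = A × 2^n = 8.12 × 2^3.7071 = 8.12 × 13.06 ≈ 106.05 kBq.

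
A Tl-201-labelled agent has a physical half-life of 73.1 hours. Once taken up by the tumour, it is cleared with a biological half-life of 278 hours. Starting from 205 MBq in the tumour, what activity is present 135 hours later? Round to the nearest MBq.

41 MBq

1/t_eff = 1/t_phys + 1/t_biol = 1/73.1 + 1/278 = 0.017277 per hour.
t_eff = 73.1 × 278 / (73.1 + 278) ≈ 57.88 hours.
Remaining = 205 × (1/2)^(135/57.88) = 205 × (1/2)^2.3324 ≈ 40.704 MBq.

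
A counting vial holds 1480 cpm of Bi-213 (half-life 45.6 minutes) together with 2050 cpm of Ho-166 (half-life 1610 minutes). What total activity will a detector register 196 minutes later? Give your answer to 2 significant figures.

2000 cpm

Bi-213: 1480 × (1/2)^(196/45.6) = 1480 × (1/2)^4.2982 ≈ 75.225 cpm.
Ho-166: 2050 × (1/2)^(196/1610) = 2050 × (1/2)^0.12174 ≈ 1884.1 cpm.
Total = 75.225 + 1884.1 ≈ 1959.3 cpm.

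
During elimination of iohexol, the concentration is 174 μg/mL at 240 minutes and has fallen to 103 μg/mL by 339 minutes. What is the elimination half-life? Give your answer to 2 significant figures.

130 minutes

Over Δt = 339 − 240 = 99 minutes, the level fell by a factor of 174/103 ≈ 1.6893.
n = log₂(1.6893) ≈ 0.75644 half-lives, so t½ = 99/0.75644 ≈ 130.88 minutes.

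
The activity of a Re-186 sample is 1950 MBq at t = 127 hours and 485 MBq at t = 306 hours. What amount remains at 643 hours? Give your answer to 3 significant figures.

35.3 MBq

Over Δt = 306 − 127 = 179 hours, the level fell by a factor of 1950/485 ≈ 4.0206.
n = log₂(4.0206) ≈ 2.0074 half-lives, so t½ = 179/2.0074 ≈ 89.169 hours.
From t = 306 to t = 643: 485 × (1/2)^((643−306)/89.169) ≈ 35.322 MBq.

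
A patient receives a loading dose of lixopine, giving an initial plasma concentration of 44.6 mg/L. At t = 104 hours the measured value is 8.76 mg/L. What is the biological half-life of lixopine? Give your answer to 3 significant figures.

A/A₀ = 8.76/44.6 ≈ 0.19641.
n = log₂(5.0913) ≈ 2.348 half-lives elapsed in 104 hours.
t½ = 104/2.348 ≈ 44.292 hours.

44.3 hours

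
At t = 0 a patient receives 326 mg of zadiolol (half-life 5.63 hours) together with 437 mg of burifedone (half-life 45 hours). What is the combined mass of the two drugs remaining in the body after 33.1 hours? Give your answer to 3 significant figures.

zadiolol: 326 × (1/2)^(33.1/5.63) = 326 × (1/2)^5.8792 ≈ 5.5386 mg.
burifedone: 437 × (1/2)^(33.1/45) = 437 × (1/2)^0.73556 ≈ 262.46 mg.
Total = 5.5386 + 262.46 ≈ 267.99 mg.

268 mg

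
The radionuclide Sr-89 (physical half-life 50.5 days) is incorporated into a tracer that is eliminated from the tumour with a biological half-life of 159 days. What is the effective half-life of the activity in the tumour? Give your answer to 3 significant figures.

1/t_eff = 1/t_phys + 1/t_biol = 1/50.5 + 1/159 = 0.026091 per day.
t_eff = 50.5 × 159 / (50.5 + 159) ≈ 38.327 days.

38.3 days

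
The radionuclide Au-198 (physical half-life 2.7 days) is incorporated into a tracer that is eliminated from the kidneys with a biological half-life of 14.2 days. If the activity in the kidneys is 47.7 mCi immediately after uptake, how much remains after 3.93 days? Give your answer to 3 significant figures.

1/t_eff = 1/t_phys + 1/t_biol = 1/2.7 + 1/14.2 = 0.44079 per day.
t_eff = 2.7 × 14.2 / (2.7 + 14.2) ≈ 2.2686 days.
Remaining = 47.7 × (1/2)^(3.93/2.2686) = 47.7 × (1/2)^1.7323 ≈ 14.356 mCi.

14.4 mCi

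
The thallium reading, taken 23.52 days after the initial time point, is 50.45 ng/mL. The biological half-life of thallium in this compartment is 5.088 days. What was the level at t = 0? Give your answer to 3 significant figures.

Number of half-lives elapsed: n = 23.52/5.088 ≈ 4.6226.
A₀ = A × 2^n = 50.45 × 2^4.6226 = 50.45 × 24.635 ≈ 1242.8 ng/mL.

1240 ng/mL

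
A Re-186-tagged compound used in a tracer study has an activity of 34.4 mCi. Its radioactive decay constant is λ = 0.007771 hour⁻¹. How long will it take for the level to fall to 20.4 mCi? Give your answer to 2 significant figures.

t½ = ln 2 / λ = 0.69315 / 0.007771 ≈ 89.197 hours.
Fraction remaining = 20.4/34.4 ≈ 0.59302.
n = log₂(34.4/20.4) = ln(1.6863)/ln 2 ≈ 0.75384 half-lives.
t = n × t½ = 0.75384 × 89.197 ≈ 67.24 hours.

67 hours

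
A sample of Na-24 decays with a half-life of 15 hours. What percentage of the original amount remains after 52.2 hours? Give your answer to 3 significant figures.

8.96%

n = 52.2/15 ≈ 3.48 half-lives.
Fraction remaining = (1/2)^3.48 ≈ 0.089622, i.e. 8.9622%.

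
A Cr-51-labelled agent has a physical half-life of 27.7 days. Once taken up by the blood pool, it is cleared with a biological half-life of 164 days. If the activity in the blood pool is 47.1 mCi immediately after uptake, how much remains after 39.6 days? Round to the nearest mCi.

1/t_eff = 1/t_phys + 1/t_biol = 1/27.7 + 1/164 = 0.042199 per day.
t_eff = 27.7 × 164 / (27.7 + 164) ≈ 23.697 days.
Remaining = 47.1 × (1/2)^(39.6/23.697) = 47.1 × (1/2)^1.6711 ≈ 14.79 mCi.

15 mCi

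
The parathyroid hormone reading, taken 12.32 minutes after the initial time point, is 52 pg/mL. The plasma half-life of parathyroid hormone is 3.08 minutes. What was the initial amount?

Number of half-lives elapsed: n = 12.32/3.08 ≈ 4.
A₀ = A × 2^n = 52 × 2^4 = 52 × 16 ≈ 832 pg/mL.

832 pg/mL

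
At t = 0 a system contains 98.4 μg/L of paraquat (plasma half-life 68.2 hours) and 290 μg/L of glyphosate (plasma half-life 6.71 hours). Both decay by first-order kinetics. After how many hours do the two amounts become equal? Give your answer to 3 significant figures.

11.6 hours

Set 98.4·(1/2)^(t/68.2) = 290·(1/2)^(t/6.71).
Taking log₂: log₂(98.4/290) = t·(1/68.2 − 1/6.71).
log₂(0.33931) = -1.5593; 1/68.2 − 1/6.71 = -0.13437.
t = -1.5593 / -0.13437 ≈ 11.605 hours.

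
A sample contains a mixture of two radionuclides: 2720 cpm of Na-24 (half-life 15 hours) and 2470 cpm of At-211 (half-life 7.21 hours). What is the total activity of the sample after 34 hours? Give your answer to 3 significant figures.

Na-24: 2720 × (1/2)^(34/15) = 2720 × (1/2)^2.2667 ≈ 565.24 cpm.
At-211: 2470 × (1/2)^(34/7.21) = 2470 × (1/2)^4.7157 ≈ 94.002 cpm.
Total = 565.24 + 94.002 ≈ 659.24 cpm.

659 cpm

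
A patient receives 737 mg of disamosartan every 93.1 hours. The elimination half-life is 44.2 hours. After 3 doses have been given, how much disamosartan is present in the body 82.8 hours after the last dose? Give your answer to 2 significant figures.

260 mg

The 3 doses were given 269, 175.9, 82.8 hours ago.
Total = 737·(1/2)^(269/44.2) + 737·(1/2)^(175.9/44.2) + 737·(1/2)^(82.8/44.2)
      = 10.849 + 46.717 + 201.16 ≈ 258.73 mg.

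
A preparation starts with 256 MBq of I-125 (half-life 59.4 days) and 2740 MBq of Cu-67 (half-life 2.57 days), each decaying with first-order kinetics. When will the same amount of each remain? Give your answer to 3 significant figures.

Set 256·(1/2)^(t/59.4) = 2740·(1/2)^(t/2.57).
Taking log₂: log₂(256/2740) = t·(1/59.4 − 1/2.57).
log₂(0.093431) = -3.42; 1/59.4 − 1/2.57 = -0.37227.
t = -3.42 / -0.37227 ≈ 9.1868 days.

9.19 days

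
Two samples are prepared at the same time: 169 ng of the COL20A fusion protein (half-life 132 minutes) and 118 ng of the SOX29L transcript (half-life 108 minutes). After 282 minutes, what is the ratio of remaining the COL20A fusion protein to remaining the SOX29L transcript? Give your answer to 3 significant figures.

1.99

COL20A fusion protein: 169 × (1/2)^(282/132) = 169 × (1/2)^2.1364 ≈ 38.439 ng.
SOX29L transcript: 118 × (1/2)^(282/108) = 118 × (1/2)^2.6111 ≈ 19.313 ng.
Ratio ≈ 38.439 / 19.313 ≈ 1.9903.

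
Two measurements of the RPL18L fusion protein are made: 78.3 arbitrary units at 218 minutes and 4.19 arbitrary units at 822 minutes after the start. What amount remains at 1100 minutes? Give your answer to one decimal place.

Over Δt = 822 − 218 = 604 minutes, the level fell by a factor of 78.3/4.19 ≈ 18.687.
n = log₂(18.687) ≈ 4.224 half-lives, so t½ = 604/4.224 ≈ 142.99 minutes.
From t = 822 to t = 1100: 4.19 × (1/2)^((1100−822)/142.99) ≈ 1.0888 arbitrary units.

1.1 arbitrary units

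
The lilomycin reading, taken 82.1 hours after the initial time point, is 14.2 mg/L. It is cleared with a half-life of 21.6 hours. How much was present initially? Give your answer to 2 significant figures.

200 mg/L

Number of half-lives elapsed: n = 82.1/21.6 ≈ 3.8009.
A₀ = A × 2^n = 14.2 × 2^3.8009 = 14.2 × 13.938 ≈ 197.92 mg/L.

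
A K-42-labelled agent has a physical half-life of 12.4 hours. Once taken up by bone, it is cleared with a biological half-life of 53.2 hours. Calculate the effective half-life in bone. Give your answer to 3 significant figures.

1/t_eff = 1/t_phys + 1/t_biol = 1/12.4 + 1/53.2 = 0.099442 per hour.
t_eff = 12.4 × 53.2 / (12.4 + 53.2) ≈ 10.056 hours.

10.1 hours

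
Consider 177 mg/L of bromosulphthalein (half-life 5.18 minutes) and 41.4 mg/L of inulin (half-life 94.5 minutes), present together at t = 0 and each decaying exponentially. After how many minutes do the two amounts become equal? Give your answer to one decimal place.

11.5 minutes

Set 177·(1/2)^(t/5.18) = 41.4·(1/2)^(t/94.5).
Taking log₂: log₂(177/41.4) = t·(1/5.18 − 1/94.5).
log₂(4.2754) = 2.096; 1/5.18 − 1/94.5 = 0.18247.
t = 2.096 / 0.18247 ≈ 11.487 minutes.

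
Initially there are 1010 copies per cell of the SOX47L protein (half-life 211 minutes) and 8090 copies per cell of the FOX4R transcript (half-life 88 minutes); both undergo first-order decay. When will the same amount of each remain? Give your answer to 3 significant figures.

Set 1010·(1/2)^(t/211) = 8090·(1/2)^(t/88).
Taking log₂: log₂(1010/8090) = t·(1/211 − 1/88).
log₂(0.12485) = -3.0018; 1/211 − 1/88 = -0.0066243.
t = -3.0018 / -0.0066243 ≈ 453.15 minutes.

453 minutes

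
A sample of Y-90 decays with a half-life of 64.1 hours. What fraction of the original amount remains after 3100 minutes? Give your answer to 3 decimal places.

0.572

3100 minutes = 51.6667 hours.
n = 51.6667/64.1 ≈ 0.80603 half-lives.
Fraction remaining = (1/2)^0.80603 ≈ 0.57195.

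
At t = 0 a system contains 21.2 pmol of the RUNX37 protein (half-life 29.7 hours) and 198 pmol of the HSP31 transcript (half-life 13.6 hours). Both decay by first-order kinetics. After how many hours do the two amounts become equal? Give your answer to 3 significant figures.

80.9 hours

Set 21.2·(1/2)^(t/29.7) = 198·(1/2)^(t/13.6).
Taking log₂: log₂(21.2/198) = t·(1/29.7 − 1/13.6).
log₂(0.10707) = -3.2234; 1/29.7 − 1/13.6 = -0.039859.
t = -3.2234 / -0.039859 ≈ 80.868 hours.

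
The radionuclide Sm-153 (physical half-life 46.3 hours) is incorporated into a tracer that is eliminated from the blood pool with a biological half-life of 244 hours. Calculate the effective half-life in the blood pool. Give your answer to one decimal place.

38.9 hours

1/t_eff = 1/t_phys + 1/t_biol = 1/46.3 + 1/244 = 0.025697 per hour.
t_eff = 46.3 × 244 / (46.3 + 244) ≈ 38.916 hours.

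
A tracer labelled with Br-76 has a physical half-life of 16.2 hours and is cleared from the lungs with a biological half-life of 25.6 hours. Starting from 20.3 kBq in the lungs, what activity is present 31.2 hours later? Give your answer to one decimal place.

1/t_eff = 1/t_phys + 1/t_biol = 1/16.2 + 1/25.6 = 0.10079 per hour.
t_eff = 16.2 × 25.6 / (16.2 + 25.6) ≈ 9.9215 hours.
Remaining = 20.3 × (1/2)^(31.2/9.9215) = 20.3 × (1/2)^3.1447 ≈ 2.2954 kBq.

2.3 kBq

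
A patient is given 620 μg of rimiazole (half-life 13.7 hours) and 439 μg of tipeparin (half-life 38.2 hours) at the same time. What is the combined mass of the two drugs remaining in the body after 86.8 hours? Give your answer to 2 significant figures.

rimiazole: 620 × (1/2)^(86.8/13.7) = 620 × (1/2)^6.3358 ≈ 7.676 μg.
tipeparin: 439 × (1/2)^(86.8/38.2) = 439 × (1/2)^2.2723 ≈ 90.876 μg.
Total = 7.676 + 90.876 ≈ 98.552 μg.

99 μg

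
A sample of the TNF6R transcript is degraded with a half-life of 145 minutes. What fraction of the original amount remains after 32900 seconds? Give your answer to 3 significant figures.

32900 seconds = 548.333 minutes.
n = 548.333/145 ≈ 3.7816 half-lives.
Fraction remaining = (1/2)^3.7816 ≈ 0.072715.

0.0727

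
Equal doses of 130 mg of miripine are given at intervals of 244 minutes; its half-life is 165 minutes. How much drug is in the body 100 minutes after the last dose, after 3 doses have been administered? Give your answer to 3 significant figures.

127 mg

The 3 doses were given 588, 344, 100 minutes ago.
Total = 130·(1/2)^(588/165) + 130·(1/2)^(344/165) + 130·(1/2)^(100/165)
      = 10.995 + 30.644 + 85.408 ≈ 127.05 mg.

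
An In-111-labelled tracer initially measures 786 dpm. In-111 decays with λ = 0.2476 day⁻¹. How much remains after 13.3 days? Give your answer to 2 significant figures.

t½ = ln 2 / λ = 0.69315 / 0.2476 ≈ 2.7995 days.
Number of half-lives: n = 13.3/2.7995 ≈ 4.7509.
Remaining = 786 × (1/2)^4.7509 = 786 × 0.037139 ≈ 29.191 dpm.

29 dpm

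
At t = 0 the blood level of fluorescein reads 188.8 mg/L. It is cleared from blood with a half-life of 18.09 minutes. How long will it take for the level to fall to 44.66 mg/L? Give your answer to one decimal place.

Fraction remaining = 44.66/188.8 ≈ 0.23655.
n = log₂(188.8/44.66) = ln(4.2275)/ln 2 ≈ 2.0798 half-lives.
t = n × t½ = 2.0798 × 18.09 ≈ 37.624 minutes.

37.6 minutes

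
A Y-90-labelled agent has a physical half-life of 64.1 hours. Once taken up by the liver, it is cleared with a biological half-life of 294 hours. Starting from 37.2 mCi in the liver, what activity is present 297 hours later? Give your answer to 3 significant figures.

1/t_eff = 1/t_phys + 1/t_biol = 1/64.1 + 1/294 = 0.019002 per hour.
t_eff = 64.1 × 294 / (64.1 + 294) ≈ 52.626 hours.
Remaining = 37.2 × (1/2)^(297/52.626) = 37.2 × (1/2)^5.6436 ≈ 0.74414 mCi.

0.744 mCi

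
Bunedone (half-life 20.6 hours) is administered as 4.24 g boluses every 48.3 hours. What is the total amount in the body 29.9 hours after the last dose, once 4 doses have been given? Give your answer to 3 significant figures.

1.93 g

The 4 doses were given 174.8, 126.5, 78.2, 29.9 hours ago.
Total = 4.24·(1/2)^(174.8/20.6) + 4.24·(1/2)^(126.5/20.6) + 4.24·(1/2)^(78.2/20.6) + 4.24·(1/2)^(29.9/20.6)
      = 0.01183 + 0.060091 + 0.30523 + 1.5504 ≈ 1.9275 g.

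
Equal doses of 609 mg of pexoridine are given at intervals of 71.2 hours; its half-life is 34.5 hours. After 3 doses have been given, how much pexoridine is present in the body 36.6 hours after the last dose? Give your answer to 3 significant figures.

378 mg

The 3 doses were given 179, 107.8, 36.6 hours ago.
Total = 609·(1/2)^(179/34.5) + 609·(1/2)^(107.8/34.5) + 609·(1/2)^(36.6/34.5)
      = 16.701 + 69.824 + 291.92 ≈ 378.45 mg.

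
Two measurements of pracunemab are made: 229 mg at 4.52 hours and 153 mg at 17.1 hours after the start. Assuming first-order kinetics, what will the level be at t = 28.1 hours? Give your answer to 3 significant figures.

Over Δt = 17.1 − 4.52 = 12.58 hours, the level fell by a factor of 229/153 ≈ 1.4967.
n = log₂(1.4967) ≈ 0.58182 half-lives, so t½ = 12.58/0.58182 ≈ 21.622 hours.
From t = 17.1 to t = 28.1: 153 × (1/2)^((28.1−17.1)/21.622) ≈ 107.53 mg.

108 mg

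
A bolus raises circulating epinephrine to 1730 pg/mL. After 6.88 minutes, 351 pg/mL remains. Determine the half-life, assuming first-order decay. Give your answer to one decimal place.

A/A₀ = 351/1730 ≈ 0.20289.
n = log₂(4.9288) ≈ 2.3012 half-lives elapsed in 6.88 minutes.
t½ = 6.88/2.3012 ≈ 2.9897 minutes.

3.0 minutes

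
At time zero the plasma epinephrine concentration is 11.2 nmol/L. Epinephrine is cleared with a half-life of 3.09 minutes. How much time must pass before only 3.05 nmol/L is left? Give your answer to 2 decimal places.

Fraction remaining = 3.05/11.2 ≈ 0.27232.
n = log₂(11.2/3.05) = ln(3.6721)/ln 2 ≈ 1.8766 half-lives.
t = n × t½ = 1.8766 × 3.09 ≈ 5.7987 minutes.

5.80 minutes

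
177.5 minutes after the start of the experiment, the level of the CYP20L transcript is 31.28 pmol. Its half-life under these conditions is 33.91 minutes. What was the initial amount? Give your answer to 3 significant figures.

1180 pmol

Number of half-lives elapsed: n = 177.5/33.91 ≈ 5.2344.
A₀ = A × 2^n = 31.28 × 2^5.2344 = 31.28 × 37.647 ≈ 1177.6 pmol.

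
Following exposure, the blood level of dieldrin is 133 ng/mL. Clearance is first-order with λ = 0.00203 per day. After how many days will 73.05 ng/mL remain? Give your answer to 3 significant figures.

t½ = ln 2 / λ = 0.69315 / 0.00203 ≈ 341.45 days.
Fraction remaining = 73.05/133 ≈ 0.54925.
n = log₂(133/73.05) = ln(1.8207)/ln 2 ≈ 0.86447 half-lives.
t = n × t½ = 0.86447 × 341.45 ≈ 295.17 days.

295 days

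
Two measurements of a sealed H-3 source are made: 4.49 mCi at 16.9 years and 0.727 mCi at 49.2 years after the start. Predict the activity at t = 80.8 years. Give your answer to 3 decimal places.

0.122 mCi

Over Δt = 49.2 − 16.9 = 32.3 years, the level fell by a factor of 4.49/0.727 ≈ 6.1761.
n = log₂(6.1761) ≈ 2.6267 half-lives, so t½ = 32.3/2.6267 ≈ 12.297 years.
From t = 49.2 to t = 80.8: 0.727 × (1/2)^((80.8−49.2)/12.297) ≈ 0.12245 mCi.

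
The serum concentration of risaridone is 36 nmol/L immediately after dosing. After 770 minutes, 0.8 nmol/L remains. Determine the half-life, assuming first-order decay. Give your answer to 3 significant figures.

140 minutes

A/A₀ = 0.8/36 ≈ 0.022222.
n = log₂(45) ≈ 5.4919 half-lives elapsed in 770 minutes.
t½ = 770/5.4919 ≈ 140.21 minutes.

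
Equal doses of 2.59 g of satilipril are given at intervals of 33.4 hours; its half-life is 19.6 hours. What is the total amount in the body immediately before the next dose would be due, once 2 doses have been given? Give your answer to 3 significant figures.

The 2 doses were given 66.8, 33.4 hours ago.
Total = 2.59·(1/2)^(66.8/19.6) + 2.59·(1/2)^(33.4/19.6)
      = 0.24397 + 0.79491 ≈ 1.0389 g.

1.04 g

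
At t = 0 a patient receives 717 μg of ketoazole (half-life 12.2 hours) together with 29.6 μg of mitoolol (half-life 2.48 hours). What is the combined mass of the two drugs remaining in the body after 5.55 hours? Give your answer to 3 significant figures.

ketoazole: 717 × (1/2)^(5.55/12.2) = 717 × (1/2)^0.45492 ≈ 523.09 μg.
mitoolol: 29.6 × (1/2)^(5.55/2.48) = 29.6 × (1/2)^2.2379 ≈ 6.275 μg.
Total = 523.09 + 6.275 ≈ 529.36 μg.

529 μg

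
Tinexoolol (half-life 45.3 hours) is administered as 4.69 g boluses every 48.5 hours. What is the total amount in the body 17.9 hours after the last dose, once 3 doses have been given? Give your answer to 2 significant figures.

The 3 doses were given 114.9, 66.4, 17.9 hours ago.
Total = 4.69·(1/2)^(114.9/45.3) + 4.69·(1/2)^(66.4/45.3) + 4.69·(1/2)^(17.9/45.3)
      = 0.80841 + 1.698 + 3.5663 ≈ 6.0727 g.

6.1 g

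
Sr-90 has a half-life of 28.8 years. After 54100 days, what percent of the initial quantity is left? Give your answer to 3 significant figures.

2.82%

54100 days = 148.219 years.
n = 148.219/28.8 ≈ 5.1465 half-lives.
Fraction remaining = (1/2)^5.1465 ≈ 0.028233, i.e. 2.8233%.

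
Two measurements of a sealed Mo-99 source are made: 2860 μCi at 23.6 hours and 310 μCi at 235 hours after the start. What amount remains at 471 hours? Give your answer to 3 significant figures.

25.9 μCi

Over Δt = 235 − 23.6 = 211.4 hours, the level fell by a factor of 2860/310 ≈ 9.2258.
n = log₂(9.2258) ≈ 3.2057 half-lives, so t½ = 211.4/3.2057 ≈ 65.946 hours.
From t = 235 to t = 471: 310 × (1/2)^((471−235)/65.946) ≈ 25.946 μCi.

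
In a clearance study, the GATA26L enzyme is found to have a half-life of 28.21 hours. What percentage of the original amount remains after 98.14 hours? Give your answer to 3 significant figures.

n = 98.14/28.21 ≈ 3.4789 half-lives.
Fraction remaining = (1/2)^3.4789 ≈ 0.08969, i.e. 8.969%.

8.97%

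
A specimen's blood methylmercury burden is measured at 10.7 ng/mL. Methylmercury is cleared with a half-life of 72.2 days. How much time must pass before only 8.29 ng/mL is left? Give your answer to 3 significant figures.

26.6 days

Fraction remaining = 8.29/10.7 ≈ 0.77477.
n = log₂(10.7/8.29) = ln(1.2907)/ln 2 ≈ 0.36817 half-lives.
t = n × t½ = 0.36817 × 72.2 ≈ 26.582 days.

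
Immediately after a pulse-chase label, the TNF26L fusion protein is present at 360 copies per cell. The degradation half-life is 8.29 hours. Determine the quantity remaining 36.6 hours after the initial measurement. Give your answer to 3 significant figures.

16.9 copies per cell

Number of half-lives: n = 36.6/8.29 ≈ 4.415.
Remaining = 360 × (1/2)^4.415 = 360 × 0.046878 ≈ 16.876 copies per cell.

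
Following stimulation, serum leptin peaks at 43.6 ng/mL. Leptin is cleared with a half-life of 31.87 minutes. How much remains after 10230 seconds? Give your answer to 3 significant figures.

Convert the elapsed time: 10230 seconds = 170.5 minutes.
Number of half-lives: n = 170.5/31.87 ≈ 5.3499.
Remaining = 43.6 × (1/2)^5.3499 = 43.6 × 0.024521 ≈ 1.0691 ng/mL.

1.07 ng/mL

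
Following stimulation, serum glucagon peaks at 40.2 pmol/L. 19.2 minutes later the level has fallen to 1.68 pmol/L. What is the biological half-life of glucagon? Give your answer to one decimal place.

A/A₀ = 1.68/40.2 ≈ 0.041791.
n = log₂(23.929) ≈ 4.5807 half-lives elapsed in 19.2 minutes.
t½ = 19.2/4.5807 ≈ 4.1915 minutes.

4.2 minutes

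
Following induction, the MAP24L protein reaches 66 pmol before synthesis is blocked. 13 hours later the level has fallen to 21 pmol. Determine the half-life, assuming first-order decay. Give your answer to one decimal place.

7.9 hours

A/A₀ = 21/66 ≈ 0.31818.
n = log₂(3.1429) ≈ 1.6521 half-lives elapsed in 13 hours.
t½ = 13/1.6521 ≈ 7.8689 hours.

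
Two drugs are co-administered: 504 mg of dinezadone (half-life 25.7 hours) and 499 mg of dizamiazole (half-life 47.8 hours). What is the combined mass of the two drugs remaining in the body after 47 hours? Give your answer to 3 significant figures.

394 mg

dinezadone: 504 × (1/2)^(47/25.7) = 504 × (1/2)^1.8288 ≈ 141.88 mg.
dizamiazole: 499 × (1/2)^(47/47.8) = 499 × (1/2)^0.98326 ≈ 252.41 mg.
Total = 141.88 + 252.41 ≈ 394.29 mg.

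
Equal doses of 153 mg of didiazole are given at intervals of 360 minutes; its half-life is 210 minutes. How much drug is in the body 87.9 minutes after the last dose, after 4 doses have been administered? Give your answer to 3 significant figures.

The 4 doses were given 1167.9, 807.9, 447.9, 87.9 minutes ago.
Total = 153·(1/2)^(1167.9/210) + 153·(1/2)^(807.9/210) + 153·(1/2)^(447.9/210) + 153·(1/2)^(87.9/210)
      = 3.2399 + 10.631 + 34.885 + 114.47 ≈ 163.23 mg.

163 mg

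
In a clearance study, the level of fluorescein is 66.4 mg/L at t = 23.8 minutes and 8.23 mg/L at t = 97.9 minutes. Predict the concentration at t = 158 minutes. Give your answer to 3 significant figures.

Over Δt = 97.9 − 23.8 = 74.1 minutes, the level fell by a factor of 66.4/8.23 ≈ 8.068.
n = log₂(8.068) ≈ 3.0122 half-lives, so t½ = 74.1/3.0122 ≈ 24.6 minutes.
From t = 97.9 to t = 158: 8.23 × (1/2)^((158−97.9)/24.6) ≈ 1.5134 mg/L.

1.51 mg/L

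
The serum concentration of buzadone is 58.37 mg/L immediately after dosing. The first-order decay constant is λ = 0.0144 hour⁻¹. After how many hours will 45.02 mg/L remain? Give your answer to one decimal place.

t½ = ln 2 / λ = 0.69315 / 0.0144 ≈ 48.135 hours.
Fraction remaining = 45.02/58.37 ≈ 0.77129.
n = log₂(58.37/45.02) = ln(1.2965)/ln 2 ≈ 0.37466 half-lives.
t = n × t½ = 0.37466 × 48.135 ≈ 18.034 hours.

18.0 hours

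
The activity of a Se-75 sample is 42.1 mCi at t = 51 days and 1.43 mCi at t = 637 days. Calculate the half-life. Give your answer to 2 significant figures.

Over Δt = 637 − 51 = 586 days, the level fell by a factor of 42.1/1.43 ≈ 29.441.
n = log₂(29.441) ≈ 4.8797 half-lives, so t½ = 586/4.8797 ≈ 120.09 days.

120 days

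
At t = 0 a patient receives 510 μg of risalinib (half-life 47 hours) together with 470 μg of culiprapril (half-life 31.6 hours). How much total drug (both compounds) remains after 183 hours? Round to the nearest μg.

risalinib: 510 × (1/2)^(183/47) = 510 × (1/2)^3.8936 ≈ 34.314 μg.
culiprapril: 470 × (1/2)^(183/31.6) = 470 × (1/2)^5.7911 ≈ 8.4877 μg.
Total = 34.314 + 8.4877 ≈ 42.802 μg.

43 μg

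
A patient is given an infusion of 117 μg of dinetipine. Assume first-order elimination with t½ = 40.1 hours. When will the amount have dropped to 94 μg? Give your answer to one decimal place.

12.7 hours

Fraction remaining = 94/117 ≈ 0.80342.
n = log₂(117/94) = ln(1.2447)/ln 2 ≈ 0.31578 half-lives.
t = n × t½ = 0.31578 × 40.1 ≈ 12.663 hours.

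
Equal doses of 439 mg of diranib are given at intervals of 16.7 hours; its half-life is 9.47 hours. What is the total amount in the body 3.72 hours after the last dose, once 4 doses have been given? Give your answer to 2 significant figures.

470 mg

The 4 doses were given 53.82, 37.12, 20.42, 3.72 hours ago.
Total = 439·(1/2)^(53.82/9.47) + 439·(1/2)^(37.12/9.47) + 439·(1/2)^(20.42/9.47) + 439·(1/2)^(3.72/9.47)
      = 8.5437 + 29.007 + 98.482 + 334.36 ≈ 470.39 mg.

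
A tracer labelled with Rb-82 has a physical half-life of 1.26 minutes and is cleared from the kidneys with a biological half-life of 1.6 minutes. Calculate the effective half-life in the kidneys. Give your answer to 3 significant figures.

1/t_eff = 1/t_phys + 1/t_biol = 1/1.26 + 1/1.6 = 1.4187 per minute.
t_eff = 1.26 × 1.6 / (1.26 + 1.6) ≈ 0.7049 minutes.

0.705 minutes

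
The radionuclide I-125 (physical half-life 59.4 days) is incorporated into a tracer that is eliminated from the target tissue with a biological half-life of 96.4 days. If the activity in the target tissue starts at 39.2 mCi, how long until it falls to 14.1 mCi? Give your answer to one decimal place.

54.2 days

1/t_eff = 1/t_phys + 1/t_biol = 1/59.4 + 1/96.4 = 0.027208 per day.
t_eff = 59.4 × 96.4 / (59.4 + 96.4) ≈ 36.753 days.
n = log₂(39.2/14.1) ≈ 1.4752; t = 1.4752 × 36.753 ≈ 54.217 days.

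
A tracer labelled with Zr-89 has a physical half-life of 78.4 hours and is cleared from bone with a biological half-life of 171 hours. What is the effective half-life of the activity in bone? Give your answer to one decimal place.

53.8 hours

1/t_eff = 1/t_phys + 1/t_biol = 1/78.4 + 1/171 = 0.018603 per hour.
t_eff = 78.4 × 171 / (78.4 + 171) ≈ 53.755 hours.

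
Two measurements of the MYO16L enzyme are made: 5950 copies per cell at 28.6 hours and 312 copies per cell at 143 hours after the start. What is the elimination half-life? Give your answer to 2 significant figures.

27 hours

Over Δt = 143 − 28.6 = 114.4 hours, the level fell by a factor of 5950/312 ≈ 19.071.
n = log₂(19.071) ≈ 4.2533 half-lives, so t½ = 114.4/4.2533 ≈ 26.897 hours.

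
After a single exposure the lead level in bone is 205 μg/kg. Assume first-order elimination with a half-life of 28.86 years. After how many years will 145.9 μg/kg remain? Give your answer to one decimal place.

Fraction remaining = 145.9/205 ≈ 0.71171.
n = log₂(205/145.9) = ln(1.4051)/ln 2 ≈ 0.49064 half-lives.
t = n × t½ = 0.49064 × 28.86 ≈ 14.16 years.

14.2 years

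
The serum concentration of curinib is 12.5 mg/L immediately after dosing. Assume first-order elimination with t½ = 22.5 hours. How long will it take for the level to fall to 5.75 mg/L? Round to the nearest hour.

25 hours

Fraction remaining = 5.75/12.5 ≈ 0.46.
n = log₂(12.5/5.75) = ln(2.1739)/ln 2 ≈ 1.1203 half-lives.
t = n × t½ = 1.1203 × 22.5 ≈ 25.207 hours.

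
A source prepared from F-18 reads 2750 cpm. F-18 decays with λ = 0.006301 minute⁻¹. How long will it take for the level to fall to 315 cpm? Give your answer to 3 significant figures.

344 minutes

t½ = ln 2 / λ = 0.69315 / 0.006301 ≈ 110.01 minutes.
Fraction remaining = 315/2750 ≈ 0.11455.
n = log₂(2750/315) = ln(8.7302)/ln 2 ≈ 3.126 half-lives.
t = n × t½ = 3.126 × 110.01 ≈ 343.88 minutes.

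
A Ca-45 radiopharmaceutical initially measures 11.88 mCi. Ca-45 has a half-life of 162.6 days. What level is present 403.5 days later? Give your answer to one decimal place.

2.1 mCi

Number of half-lives: n = 403.5/162.6 ≈ 2.4815.
Remaining = 11.88 × (1/2)^2.4815 = 11.88 × 0.17905 ≈ 2.1271 mCi.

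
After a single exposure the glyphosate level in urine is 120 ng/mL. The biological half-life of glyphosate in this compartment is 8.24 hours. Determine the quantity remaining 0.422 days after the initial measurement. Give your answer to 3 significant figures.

Convert the elapsed time: 0.422 days = 10.128 hours.
Number of half-lives: n = 10.128/8.24 ≈ 1.2291.
Remaining = 120 × (1/2)^1.2291 = 120 × 0.42658 ≈ 51.189 ng/mL.

51.2 ng/mL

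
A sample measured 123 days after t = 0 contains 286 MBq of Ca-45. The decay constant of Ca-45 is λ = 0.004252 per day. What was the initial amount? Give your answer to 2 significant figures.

480 MBq

t½ = ln 2 / λ = 0.69315 / 0.004252 ≈ 163.02 days.
Number of half-lives elapsed: n = 123/163.02 ≈ 0.75452.
A₀ = A × 2^n = 286 × 2^0.75452 = 286 × 1.6871 ≈ 482.5 MBq.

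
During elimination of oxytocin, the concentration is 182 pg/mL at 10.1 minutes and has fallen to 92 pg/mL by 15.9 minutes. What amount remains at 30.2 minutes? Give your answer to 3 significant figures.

17.1 pg/mL

Over Δt = 15.9 − 10.1 = 5.8 minutes, the level fell by a factor of 182/92 ≈ 1.9783.
n = log₂(1.9783) ≈ 0.98423 half-lives, so t½ = 5.8/0.98423 ≈ 5.8929 minutes.
From t = 15.9 to t = 30.2: 92 × (1/2)^((30.2−15.9)/5.8929) ≈ 17.112 pg/mL.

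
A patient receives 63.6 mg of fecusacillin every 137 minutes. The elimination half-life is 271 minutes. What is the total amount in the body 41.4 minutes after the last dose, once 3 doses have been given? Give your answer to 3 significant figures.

The 3 doses were given 315.4, 178.4, 41.4 minutes ago.
Total = 63.6·(1/2)^(315.4/271) + 63.6·(1/2)^(178.4/271) + 63.6·(1/2)^(41.4/271)
      = 28.386 + 40.298 + 57.21 ≈ 125.89 mg.

126 mg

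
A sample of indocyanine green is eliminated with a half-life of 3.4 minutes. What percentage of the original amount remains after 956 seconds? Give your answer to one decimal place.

3.9%

956 seconds = 15.9333 minutes.
n = 15.9333/3.4 ≈ 4.6863 half-lives.
Fraction remaining = (1/2)^4.6863 ≈ 0.038841, i.e. 3.8841%.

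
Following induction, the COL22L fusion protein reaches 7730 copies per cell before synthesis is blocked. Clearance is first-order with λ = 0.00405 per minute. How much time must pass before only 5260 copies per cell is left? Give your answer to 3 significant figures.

t½ = ln 2 / λ = 0.69315 / 0.00405 ≈ 171.15 minutes.
Fraction remaining = 5260/7730 ≈ 0.68047.
n = log₂(7730/5260) = ln(1.4696)/ln 2 ≈ 0.55541 half-lives.
t = n × t½ = 0.55541 × 171.15 ≈ 95.056 minutes.

95.1 minutes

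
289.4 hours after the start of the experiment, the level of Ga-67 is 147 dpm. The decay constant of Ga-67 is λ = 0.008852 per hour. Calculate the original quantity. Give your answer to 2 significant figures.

1900 dpm

t½ = ln 2 / λ = 0.69315 / 0.008852 ≈ 78.304 hours.
Number of half-lives elapsed: n = 289.4/78.304 ≈ 3.6959.
A₀ = A × 2^n = 147 × 2^3.6959 = 147 × 12.959 ≈ 1904.9 dpm.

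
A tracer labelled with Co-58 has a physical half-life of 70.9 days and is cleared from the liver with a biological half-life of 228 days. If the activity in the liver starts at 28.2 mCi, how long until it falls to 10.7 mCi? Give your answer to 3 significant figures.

1/t_eff = 1/t_phys + 1/t_biol = 1/70.9 + 1/228 = 0.01849 per day.
t_eff = 70.9 × 228 / (70.9 + 228) ≈ 54.082 days.
n = log₂(28.2/10.7) ≈ 1.3981; t = 1.3981 × 54.082 ≈ 75.612 days.

75.6 days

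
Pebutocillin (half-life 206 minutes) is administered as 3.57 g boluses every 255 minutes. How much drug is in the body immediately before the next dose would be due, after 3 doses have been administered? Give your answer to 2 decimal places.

2.43 g

The 3 doses were given 765, 510, 255 minutes ago.
Total = 3.57·(1/2)^(765/206) + 3.57·(1/2)^(510/206) + 3.57·(1/2)^(255/206)
      = 0.27212 + 0.6418 + 1.5137 ≈ 2.4276 g.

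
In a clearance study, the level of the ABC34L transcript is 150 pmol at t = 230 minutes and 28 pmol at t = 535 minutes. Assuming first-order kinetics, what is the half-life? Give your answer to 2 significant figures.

Over Δt = 535 − 230 = 305 minutes, the level fell by a factor of 150/28 ≈ 5.3571.
n = log₂(5.3571) ≈ 2.4215 half-lives, so t½ = 305/2.4215 ≈ 125.96 minutes.

130 minutes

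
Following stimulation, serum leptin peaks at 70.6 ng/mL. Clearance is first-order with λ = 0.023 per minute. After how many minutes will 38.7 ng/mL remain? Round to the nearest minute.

t½ = ln 2 / λ = 0.69315 / 0.023 ≈ 30.137 minutes.
Fraction remaining = 38.7/70.6 ≈ 0.54816.
n = log₂(70.6/38.7) = ln(1.8243)/ln 2 ≈ 0.86733 half-lives.
t = n × t½ = 0.86733 × 30.137 ≈ 26.139 minutes.

26 minutes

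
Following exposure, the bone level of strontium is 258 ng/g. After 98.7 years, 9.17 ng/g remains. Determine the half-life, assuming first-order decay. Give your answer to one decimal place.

A/A₀ = 9.17/258 ≈ 0.035543.
n = log₂(28.135) ≈ 4.8143 half-lives elapsed in 98.7 years.
t½ = 98.7/4.8143 ≈ 20.501 years.

20.5 years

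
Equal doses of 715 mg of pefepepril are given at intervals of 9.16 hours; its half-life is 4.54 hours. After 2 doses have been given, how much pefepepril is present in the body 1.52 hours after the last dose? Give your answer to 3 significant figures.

707 mg

The 2 doses were given 10.68, 1.52 hours ago.
Total = 715·(1/2)^(10.68/4.54) + 715·(1/2)^(1.52/4.54)
      = 140.01 + 566.92 ≈ 706.93 mg.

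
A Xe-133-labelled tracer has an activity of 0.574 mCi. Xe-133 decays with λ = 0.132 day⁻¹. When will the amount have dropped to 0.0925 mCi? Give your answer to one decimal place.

t½ = ln 2 / λ = 0.69315 / 0.132 ≈ 5.2511 days.
Fraction remaining = 0.0925/0.574 ≈ 0.16115.
n = log₂(0.574/0.0925) = ln(6.2054)/ln 2 ≈ 2.6335 half-lives.
t = n × t½ = 2.6335 × 5.2511 ≈ 13.829 days.

13.8 days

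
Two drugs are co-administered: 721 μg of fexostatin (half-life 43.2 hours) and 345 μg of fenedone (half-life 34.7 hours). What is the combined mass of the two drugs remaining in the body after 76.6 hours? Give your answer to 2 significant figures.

fexostatin: 721 × (1/2)^(76.6/43.2) = 721 × (1/2)^1.7731 ≈ 210.94 μg.
fenedone: 345 × (1/2)^(76.6/34.7) = 345 × (1/2)^2.2075 ≈ 74.696 μg.
Total = 210.94 + 74.696 ≈ 285.64 μg.

290 μg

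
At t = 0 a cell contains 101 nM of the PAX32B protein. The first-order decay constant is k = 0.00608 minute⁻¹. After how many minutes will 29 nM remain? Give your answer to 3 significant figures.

205 minutes

t½ = ln 2 / k = 0.69315 / 0.00608 ≈ 114 minutes.
Fraction remaining = 29/101 ≈ 0.28713.
n = log₂(101/29) = ln(3.4828)/ln 2 ≈ 1.8002 half-lives.
t = n × t½ = 1.8002 × 114 ≈ 205.23 minutes.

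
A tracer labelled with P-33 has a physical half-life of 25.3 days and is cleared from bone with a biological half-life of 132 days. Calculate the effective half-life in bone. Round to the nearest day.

21 days

1/t_eff = 1/t_phys + 1/t_biol = 1/25.3 + 1/132 = 0.047101 per day.
t_eff = 25.3 × 132 / (25.3 + 132) ≈ 21.231 days.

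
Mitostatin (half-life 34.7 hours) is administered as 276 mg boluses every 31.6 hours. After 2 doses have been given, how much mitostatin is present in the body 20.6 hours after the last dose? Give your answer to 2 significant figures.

The 2 doses were given 52.2, 20.6 hours ago.
Total = 276·(1/2)^(52.2/34.7) + 276·(1/2)^(20.6/34.7)
      = 97.289 + 182.89 ≈ 280.18 mg.

280 mg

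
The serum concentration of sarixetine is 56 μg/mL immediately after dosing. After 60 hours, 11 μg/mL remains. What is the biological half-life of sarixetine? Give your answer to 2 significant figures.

A/A₀ = 11/56 ≈ 0.19643.
n = log₂(5.0909) ≈ 2.3479 half-lives elapsed in 60 hours.
t½ = 60/2.3479 ≈ 25.554 hours.

26 hours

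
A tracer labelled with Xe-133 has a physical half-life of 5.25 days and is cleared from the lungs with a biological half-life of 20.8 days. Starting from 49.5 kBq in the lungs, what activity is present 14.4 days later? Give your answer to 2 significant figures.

1/t_eff = 1/t_phys + 1/t_biol = 1/5.25 + 1/20.8 = 0.23855 per day.
t_eff = 5.25 × 20.8 / (5.25 + 20.8) ≈ 4.1919 days.
Remaining = 49.5 × (1/2)^(14.4/4.1919) = 49.5 × (1/2)^3.4352 ≈ 4.5763 kBq.

4.6 kBq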